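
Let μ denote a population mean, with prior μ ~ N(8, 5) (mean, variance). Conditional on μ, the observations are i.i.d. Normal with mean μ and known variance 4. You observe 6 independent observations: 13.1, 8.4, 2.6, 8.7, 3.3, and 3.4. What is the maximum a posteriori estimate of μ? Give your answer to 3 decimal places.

μ̂_MAP = 6.750

n = 6; x̄ = (13.1 + 8.4 + 2.6 + 8.7 + 3.3 + 3.4)/6 = 39.5/6 = 79/12 ≈ 6.5833.
For a Normal prior and Normal likelihood with known variance, the posterior is Normal; its mode equals its mean, the precision-weighted average.
Prior precision 1/σ₀² = 1/5 = 0.2; data precision n/σ² = 6/4 = 1.5.
μ̂ = (0.2·8 + 1.5·(79/12)) / (0.2 + 1.5) = 11.475/1.7 = 6.750.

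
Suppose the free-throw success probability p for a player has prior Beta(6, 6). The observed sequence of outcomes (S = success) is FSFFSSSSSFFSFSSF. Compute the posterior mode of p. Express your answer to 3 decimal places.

p̂_MAP = 0.538

Prior: Beta(6, 6).
Data: 9 successes in 16 trials (from the sequence). The binomial likelihood contributes p^9(1−p)^7, so the posterior is Beta(6+9, 6+7) = Beta(15, 13).
For Beta(a, b) with a, b > 1 the mode is (a−1)/(a+b−2) = 14/26 ≈ 0.538.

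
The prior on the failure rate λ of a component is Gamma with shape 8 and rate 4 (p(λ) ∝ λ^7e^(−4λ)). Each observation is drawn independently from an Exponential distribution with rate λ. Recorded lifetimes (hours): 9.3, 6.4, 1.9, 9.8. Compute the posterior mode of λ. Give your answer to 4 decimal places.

λ̂_MAP = 0.3503

The Exponential(rate=λ) likelihood is ∝ λ^n e^(−λΣtᵢ). Here n = 4 and Σtᵢ = 9.3 + 6.4 + 1.9 + 9.8 = 27.4.
Posterior ∝ λ^7e^(−4λ) · λ^4e^(−27.4λ) = λ^11e^(−31.4λ), i.e. Gamma(12, 31.4).
Mode = (a−1)/b = 11/31.4 ≈ 0.3503.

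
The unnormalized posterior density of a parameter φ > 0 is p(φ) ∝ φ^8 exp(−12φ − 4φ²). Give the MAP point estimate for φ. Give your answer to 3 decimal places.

ℓ'(φ) = 8/φ − 12 − 8φ. Setting this to zero and multiplying by φ: 8φ² + 12φ − 8 = 0.
φ = (−12 + √(12² + 4·8·8)) / (2·8) = (−12 + √400) / 16 = (−12 + 20)/16 = 1/2.
ℓ''(φ) = −8/φ² − 8 < 0, confirming a maximum.

φ̂_MAP = 0.500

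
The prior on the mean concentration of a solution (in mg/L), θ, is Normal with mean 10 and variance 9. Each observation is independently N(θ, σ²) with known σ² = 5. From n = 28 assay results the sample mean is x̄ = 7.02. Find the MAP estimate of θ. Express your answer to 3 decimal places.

n = 28, x̄ = 7.02.
For a Normal prior and Normal likelihood with known variance, the posterior is Normal; its mode equals its mean, the precision-weighted average.
Prior precision 1/σ₀² = 1/9; data precision n/σ² = 28/5 = 5.6.
θ̂ = ((1/9)·10 + 5.6·7.02) / (1/9 + 5.6) = (45476/1125)/(257/45) = 45476/6425 ≈ 7.078.

θ̂_MAP = 7.078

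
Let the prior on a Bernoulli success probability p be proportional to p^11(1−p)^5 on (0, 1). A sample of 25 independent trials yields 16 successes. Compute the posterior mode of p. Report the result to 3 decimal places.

p̂_MAP = 0.659

The prior density ∝ p^11(1−p)^5 is the kernel of Beta(12, 6).
Data: 16 successes in 25 trials. The binomial likelihood contributes p^16(1−p)^9, so the posterior is Beta(12+16, 6+9) = Beta(28, 15).
For Beta(a, b) with a, b > 1 the mode is (a−1)/(a+b−2) = 27/41 ≈ 0.659.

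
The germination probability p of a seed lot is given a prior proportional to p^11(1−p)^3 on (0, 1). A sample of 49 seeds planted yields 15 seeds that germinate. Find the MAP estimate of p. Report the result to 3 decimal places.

p̂_MAP = 0.413

The prior density ∝ p^11(1−p)^3 is the kernel of Beta(12, 4).
Data: 15 successes in 49 trials. The binomial likelihood contributes p^15(1−p)^34, so the posterior is Beta(12+15, 4+34) = Beta(27, 38).
For Beta(a, b) with a, b > 1 the mode is (a−1)/(a+b−2) = 26/63 ≈ 0.413.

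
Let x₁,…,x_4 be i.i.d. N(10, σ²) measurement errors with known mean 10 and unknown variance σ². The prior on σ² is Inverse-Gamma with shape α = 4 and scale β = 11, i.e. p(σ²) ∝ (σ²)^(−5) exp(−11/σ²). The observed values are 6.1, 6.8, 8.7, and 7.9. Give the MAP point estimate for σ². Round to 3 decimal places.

σ̂²_MAP = 3.825

Sum of squared deviations about the known mean: SS = (6.1−10)² + (6.8−10)² + (8.7−10)² + (7.9−10)² = 31.55.
The Normal likelihood contributes (σ²)^(−n/2) exp(−SS/(2σ²)), so the posterior is Inverse-Gamma(α + n/2, β + SS/2) = Inverse-Gamma(6, 26.775).
The mode of Inverse-Gamma(a, b) is b/(a+1) = 26.775/7 ≈ 3.825.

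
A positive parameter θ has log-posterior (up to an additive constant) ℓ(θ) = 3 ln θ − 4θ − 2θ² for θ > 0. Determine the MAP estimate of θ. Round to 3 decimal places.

ℓ'(θ) = 3/θ − 4 − 4θ. Setting this to zero and multiplying by θ: 4θ² + 4θ − 3 = 0.
θ = (−4 + √(4² + 4·4·3)) / (2·4) = (−4 + √64) / 8 = (−4 + 8)/8 = 1/2.
ℓ''(θ) = −3/θ² − 4 < 0, confirming a maximum.

θ̂_MAP = 0.500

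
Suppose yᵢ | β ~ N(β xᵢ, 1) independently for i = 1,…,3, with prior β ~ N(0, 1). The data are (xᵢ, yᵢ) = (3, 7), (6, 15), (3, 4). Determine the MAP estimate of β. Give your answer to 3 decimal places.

β̂_MAP = 2.236

log p(β | y) = −Σ(yᵢ − βxᵢ)²/(2·1) − β²/(2·1) + const.
Setting the derivative to zero: Σxᵢ(yᵢ − βxᵢ)/1 − β/1 = 0, so β = Σxᵢyᵢ / (Σxᵢ² + σ²/τ²).
Σxᵢyᵢ = 3·7 + 6·15 + 3·4 = 123; Σxᵢ² = 54; σ²/τ² = 1.
β̂_MAP = 123 / (54 + 1) = 123/55 ≈ 2.236.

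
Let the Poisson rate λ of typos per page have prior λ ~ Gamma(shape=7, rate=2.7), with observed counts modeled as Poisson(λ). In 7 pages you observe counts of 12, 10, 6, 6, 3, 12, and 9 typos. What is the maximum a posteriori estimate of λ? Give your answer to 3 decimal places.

λ̂_MAP = 6.598

Σxᵢ = 12+10+6+6+3+12+9 = 58, with n = 7.
Posterior ∝ λ^6e^(−2.7λ) · λ^58e^(−7λ) = λ^64e^(−9.7λ), i.e. Gamma(shape=65, rate=9.7).
The mode of a Gamma(a, b) with a ≥ 1 (shape–rate) is (a−1)/b = 64/9.7 ≈ 6.598.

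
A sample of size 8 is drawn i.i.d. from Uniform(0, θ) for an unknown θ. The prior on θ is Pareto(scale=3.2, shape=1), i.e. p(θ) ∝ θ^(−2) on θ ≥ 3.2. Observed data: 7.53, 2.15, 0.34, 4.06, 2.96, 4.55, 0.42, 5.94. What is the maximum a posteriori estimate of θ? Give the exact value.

θ̂_MAP = 7.53

The Uniform(0, θ) likelihood is θ^(−n) for θ ≥ max(xᵢ), zero otherwise. Here max(xᵢ) = 7.53.
Posterior ∝ θ^(−2) · θ^(−8) = θ^(−10) on θ ≥ max(3.2, 7.53) = 7.53.
This density is strictly decreasing in θ, so the posterior mode lies at the lower boundary of the support.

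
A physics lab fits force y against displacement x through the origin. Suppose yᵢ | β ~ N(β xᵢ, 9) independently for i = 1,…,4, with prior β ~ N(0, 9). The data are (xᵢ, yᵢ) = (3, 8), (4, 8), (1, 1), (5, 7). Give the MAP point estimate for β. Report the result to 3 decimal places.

β̂_MAP = 1.769

log p(β | y) = −Σ(yᵢ − βxᵢ)²/(2·9) − β²/(2·9) + const.
Setting the derivative to zero: Σxᵢ(yᵢ − βxᵢ)/9 − β/9 = 0, so β = Σxᵢyᵢ / (Σxᵢ² + σ²/τ²).
Σxᵢyᵢ = 3·8 + 4·8 + 1·1 + 5·7 = 92; Σxᵢ² = 51; σ²/τ² = 1.
β̂_MAP = 92 / (51 + 1) = 92/52 ≈ 1.769.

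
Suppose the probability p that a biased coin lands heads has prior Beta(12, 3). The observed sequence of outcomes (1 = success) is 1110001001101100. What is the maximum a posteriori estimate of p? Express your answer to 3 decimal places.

Prior: Beta(12, 3).
Data: 8 successes in 16 trials (from the sequence). The binomial likelihood contributes p^8(1−p)^8, so the posterior is Beta(12+8, 3+8) = Beta(20, 11).
For Beta(a, b) with a, b > 1 the mode is (a−1)/(a+b−2) = 19/29 ≈ 0.655.

p̂_MAP = 0.655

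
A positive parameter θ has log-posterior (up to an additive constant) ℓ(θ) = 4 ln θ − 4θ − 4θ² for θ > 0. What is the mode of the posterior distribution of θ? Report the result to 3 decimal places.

θ̂_MAP = 0.500

ℓ'(θ) = 4/θ − 4 − 8θ. Setting this to zero and multiplying by θ: 8θ² + 4θ − 4 = 0.
θ = (−4 + √(4² + 4·8·4)) / (2·8) = (−4 + √144) / 16 = (−4 + 12)/16 = 1/2.
ℓ''(θ) = −4/θ² − 8 < 0, confirming a maximum.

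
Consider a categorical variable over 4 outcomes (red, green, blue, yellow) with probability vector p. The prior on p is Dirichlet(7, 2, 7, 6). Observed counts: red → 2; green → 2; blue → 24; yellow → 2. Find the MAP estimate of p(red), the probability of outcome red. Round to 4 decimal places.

The posterior is Dirichlet(αᵢ + nᵢ) = Dirichlet(9, 4, 31, 8).
For a Dirichlet(a₁,…,a_K) with all aᵢ > 1, the mode has j-th component (aⱼ − 1)/(Σaᵢ − K).
Here Σaᵢ = 52 and K = 4, so p(red) = (9 − 1)/(52 − 4) = 8/48 ≈ 0.1667.

MAP estimate of p(red) = 0.1667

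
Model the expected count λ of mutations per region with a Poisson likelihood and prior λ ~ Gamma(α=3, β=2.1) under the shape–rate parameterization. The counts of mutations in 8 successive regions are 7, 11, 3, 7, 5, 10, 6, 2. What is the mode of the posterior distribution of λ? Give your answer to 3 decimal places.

Σxᵢ = 7+11+3+7+5+10+6+2 = 51, with n = 8.
Posterior ∝ λ^2e^(−2.1λ) · λ^51e^(−8λ) = λ^53e^(−10.1λ), i.e. Gamma(shape=54, rate=10.1).
The mode of a Gamma(a, b) with a ≥ 1 (shape–rate) is (a−1)/b = 53/10.1 ≈ 5.248.

λ̂_MAP = 5.248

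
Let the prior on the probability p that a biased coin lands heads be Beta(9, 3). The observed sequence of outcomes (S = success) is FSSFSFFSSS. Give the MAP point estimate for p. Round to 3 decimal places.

p̂_MAP = 0.700

Prior: Beta(9, 3).
Data: 6 successes in 10 trials (from the sequence). The binomial likelihood contributes p^6(1−p)^4, so the posterior is Beta(9+6, 3+4) = Beta(15, 7).
For Beta(a, b) with a, b > 1 the mode is (a−1)/(a+b−2) = 14/20 ≈ 0.700.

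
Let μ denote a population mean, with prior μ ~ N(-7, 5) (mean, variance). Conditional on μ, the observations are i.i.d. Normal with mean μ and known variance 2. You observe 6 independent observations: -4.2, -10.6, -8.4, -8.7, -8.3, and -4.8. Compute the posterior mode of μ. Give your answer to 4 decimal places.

μ̂_MAP = -7.4688

n = 6; x̄ = ((-4.2) + (-10.6) + (-8.4) + (-8.7) + (-8.3) + (-4.8))/6 = -45/6 = -7.5.
For a Normal prior and Normal likelihood with known variance, the posterior is Normal; its mode equals its mean, the precision-weighted average.
Prior precision 1/σ₀² = 1/5 = 0.2; data precision n/σ² = 6/2 = 3.
μ̂ = (0.2·(-7) + 3·(-7.5)) / (0.2 + 3) = (-23.9)/3.2 = -7.46875 ≈ -7.4688.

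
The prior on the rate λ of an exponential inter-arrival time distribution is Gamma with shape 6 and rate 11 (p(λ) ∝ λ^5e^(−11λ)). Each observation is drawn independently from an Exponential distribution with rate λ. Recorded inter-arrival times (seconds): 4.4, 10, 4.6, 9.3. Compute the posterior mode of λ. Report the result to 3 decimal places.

λ̂_MAP = 0.229

The Exponential(rate=λ) likelihood is ∝ λ^n e^(−λΣtᵢ). Here n = 4 and Σtᵢ = 4.4 + 10 + 4.6 + 9.3 = 28.3.
Posterior ∝ λ^5e^(−11λ) · λ^4e^(−28.3λ) = λ^9e^(−39.3λ), i.e. Gamma(10, 39.3).
Mode = (a−1)/b = 9/39.3 ≈ 0.229.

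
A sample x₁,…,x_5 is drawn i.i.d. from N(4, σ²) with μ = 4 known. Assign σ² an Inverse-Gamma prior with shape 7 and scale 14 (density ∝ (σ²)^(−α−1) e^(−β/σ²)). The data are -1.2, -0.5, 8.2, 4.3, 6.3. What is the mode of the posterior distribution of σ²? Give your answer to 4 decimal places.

Sum of squared deviations about the known mean: SS = (-1.2−4)² + (-0.5−4)² + (8.2−4)² + (4.3−4)² + (6.3−4)² = 70.31.
The Normal likelihood contributes (σ²)^(−n/2) exp(−SS/(2σ²)), so the posterior is Inverse-Gamma(α + n/2, β + SS/2) = Inverse-Gamma(9.5, 49.155).
The mode of Inverse-Gamma(a, b) is b/(a+1) = 49.155/10.5 ≈ 4.6814.

σ̂²_MAP = 4.6814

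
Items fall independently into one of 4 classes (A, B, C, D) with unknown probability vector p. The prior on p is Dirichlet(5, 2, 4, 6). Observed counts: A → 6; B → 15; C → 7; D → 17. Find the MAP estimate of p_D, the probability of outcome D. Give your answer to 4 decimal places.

MAP estimate of p_D = 0.3793

The posterior is Dirichlet(αᵢ + nᵢ) = Dirichlet(11, 17, 11, 23).
For a Dirichlet(a₁,…,a_K) with all aᵢ > 1, the mode has j-th component (aⱼ − 1)/(Σaᵢ − K).
Here Σaᵢ = 62 and K = 4, so p_D = (23 − 1)/(62 − 4) = 22/58 ≈ 0.3793.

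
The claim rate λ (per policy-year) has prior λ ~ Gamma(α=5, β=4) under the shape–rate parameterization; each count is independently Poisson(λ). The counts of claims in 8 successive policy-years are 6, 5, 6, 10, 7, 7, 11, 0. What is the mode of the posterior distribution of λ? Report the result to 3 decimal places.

Σxᵢ = 6+5+6+10+7+7+11+0 = 52, with n = 8.
Posterior ∝ λ^4e^(−4λ) · λ^52e^(−8λ) = λ^56e^(−12λ), i.e. Gamma(shape=57, rate=12).
The mode of a Gamma(a, b) with a ≥ 1 (shape–rate) is (a−1)/b = 56/12 ≈ 4.667.

λ̂_MAP = 4.667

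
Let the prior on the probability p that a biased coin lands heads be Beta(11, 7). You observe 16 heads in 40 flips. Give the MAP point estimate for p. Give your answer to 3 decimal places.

p̂_MAP = 0.464

Prior: Beta(11, 7).
Data: 16 successes in 40 trials. The binomial likelihood contributes p^16(1−p)^24, so the posterior is Beta(11+16, 7+24) = Beta(27, 31).
For Beta(a, b) with a, b > 1 the mode is (a−1)/(a+b−2) = 26/56 ≈ 0.464.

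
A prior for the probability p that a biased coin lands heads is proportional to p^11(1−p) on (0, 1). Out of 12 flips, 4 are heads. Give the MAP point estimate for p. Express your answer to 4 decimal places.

The prior density ∝ p^11(1−p)^1 is the kernel of Beta(12, 2).
Data: 4 successes in 12 trials. The binomial likelihood contributes p^4(1−p)^8, so the posterior is Beta(12+4, 2+8) = Beta(16, 10).
For Beta(a, b) with a, b > 1 the mode is (a−1)/(a+b−2) = 15/24 ≈ 0.6250.

p̂_MAP = 0.6250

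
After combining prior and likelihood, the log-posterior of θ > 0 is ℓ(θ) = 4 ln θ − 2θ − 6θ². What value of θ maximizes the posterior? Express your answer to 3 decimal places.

ℓ'(θ) = 4/θ − 2 − 12θ. Setting this to zero and multiplying by θ: 12θ² + 2θ − 4 = 0.
θ = (−2 + √(2² + 4·12·4)) / (2·12) = (−2 + √196) / 24 = (−2 + 14)/24 = 1/2.
ℓ''(θ) = −4/θ² − 12 < 0, confirming a maximum.

θ̂_MAP = 0.500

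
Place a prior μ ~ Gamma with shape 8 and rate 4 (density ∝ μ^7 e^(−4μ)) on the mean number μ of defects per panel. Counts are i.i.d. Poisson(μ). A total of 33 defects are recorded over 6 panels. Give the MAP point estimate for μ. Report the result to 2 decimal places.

Σxᵢ = 33, n = 6.
Posterior ∝ μ^7e^(−4μ) · μ^33e^(−6μ) = μ^40e^(−10μ), i.e. Gamma(shape=41, rate=10).
The mode of a Gamma(a, b) with a ≥ 1 (shape–rate) is (a−1)/b = 40/10 ≈ 4.00.

μ̂_MAP = 4.00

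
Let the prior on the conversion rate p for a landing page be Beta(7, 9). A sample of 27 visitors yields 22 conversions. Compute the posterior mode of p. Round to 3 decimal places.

Prior: Beta(7, 9).
Data: 22 successes in 27 trials. The binomial likelihood contributes p^22(1−p)^5, so the posterior is Beta(7+22, 9+5) = Beta(29, 14).
For Beta(a, b) with a, b > 1 the mode is (a−1)/(a+b−2) = 28/41 ≈ 0.683.

p̂_MAP = 0.683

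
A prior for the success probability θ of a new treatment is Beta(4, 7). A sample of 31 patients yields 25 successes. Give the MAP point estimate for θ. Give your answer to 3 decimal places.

θ̂_MAP = 0.700

Prior: Beta(4, 7).
Data: 25 successes in 31 trials. The binomial likelihood contributes θ^25(1−θ)^6, so the posterior is Beta(4+25, 7+6) = Beta(29, 13).
For Beta(a, b) with a, b > 1 the mode is (a−1)/(a+b−2) = 28/40 ≈ 0.700.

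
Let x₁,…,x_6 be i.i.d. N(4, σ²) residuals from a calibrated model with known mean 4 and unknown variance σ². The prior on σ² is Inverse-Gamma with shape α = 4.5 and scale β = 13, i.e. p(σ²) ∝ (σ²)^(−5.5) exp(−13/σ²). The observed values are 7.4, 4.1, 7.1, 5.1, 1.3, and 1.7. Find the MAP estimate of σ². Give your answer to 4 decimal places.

Sum of squared deviations about the known mean: SS = (7.4−4)² + (4.1−4)² + (7.1−4)² + (5.1−4)² + (1.3−4)² + (1.7−4)² = 34.97.
The Normal likelihood contributes (σ²)^(−n/2) exp(−SS/(2σ²)), so the posterior is Inverse-Gamma(α + n/2, β + SS/2) = Inverse-Gamma(7.5, 30.485).
The mode of Inverse-Gamma(a, b) is b/(a+1) = 30.485/8.5 ≈ 3.5865.

σ̂²_MAP = 3.5865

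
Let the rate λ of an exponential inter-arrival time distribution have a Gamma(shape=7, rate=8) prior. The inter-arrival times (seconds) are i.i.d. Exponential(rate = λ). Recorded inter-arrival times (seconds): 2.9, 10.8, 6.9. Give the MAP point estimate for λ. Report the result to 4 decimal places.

The Exponential(rate=λ) likelihood is ∝ λ^n e^(−λΣtᵢ). Here n = 3 and Σtᵢ = 2.9 + 10.8 + 6.9 = 20.6.
Posterior ∝ λ^6e^(−8λ) · λ^3e^(−20.6λ) = λ^9e^(−28.6λ), i.e. Gamma(10, 28.6).
Mode = (a−1)/b = 9/28.6 ≈ 0.3147.

λ̂_MAP = 0.3147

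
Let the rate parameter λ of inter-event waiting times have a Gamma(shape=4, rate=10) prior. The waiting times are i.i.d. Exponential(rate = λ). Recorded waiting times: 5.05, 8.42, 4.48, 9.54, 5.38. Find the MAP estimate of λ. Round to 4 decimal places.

λ̂_MAP = 0.1866

The Exponential(rate=λ) likelihood is ∝ λ^n e^(−λΣtᵢ). Here n = 5 and Σtᵢ = 5.05 + 8.42 + 4.48 + 9.54 + 5.38 = 32.87.
Posterior ∝ λ^3e^(−10λ) · λ^5e^(−32.87λ) = λ^8e^(−42.87λ), i.e. Gamma(9, 42.87).
Mode = (a−1)/b = 8/42.87 ≈ 0.1866.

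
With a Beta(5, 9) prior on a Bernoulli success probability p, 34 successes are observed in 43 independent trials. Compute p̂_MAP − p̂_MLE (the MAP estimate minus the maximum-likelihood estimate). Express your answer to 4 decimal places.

MAP − MLE = -0.0998

Posterior is Beta(39, 18); MAP = (39−1)/(57−2) = 38/55 ≈ 0.69091.
MLE ignores the prior: p̂_MLE = k/n = 34/43 ≈ 0.79070.
Difference = 38/55 − 34/43 = -236/2365 ≈ -0.0998.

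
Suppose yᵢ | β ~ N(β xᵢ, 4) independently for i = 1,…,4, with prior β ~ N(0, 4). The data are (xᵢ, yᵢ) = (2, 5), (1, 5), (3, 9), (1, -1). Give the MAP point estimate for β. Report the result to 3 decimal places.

β̂_MAP = 2.563

log p(β | y) = −Σ(yᵢ − βxᵢ)²/(2·4) − β²/(2·4) + const.
Setting the derivative to zero: Σxᵢ(yᵢ − βxᵢ)/4 − β/4 = 0, so β = Σxᵢyᵢ / (Σxᵢ² + σ²/τ²).
Σxᵢyᵢ = 2·5 + 1·5 + 3·9 + 1·(-1) = 41; Σxᵢ² = 15; σ²/τ² = 1.
β̂_MAP = 41 / (15 + 1) = 41/16 ≈ 2.563.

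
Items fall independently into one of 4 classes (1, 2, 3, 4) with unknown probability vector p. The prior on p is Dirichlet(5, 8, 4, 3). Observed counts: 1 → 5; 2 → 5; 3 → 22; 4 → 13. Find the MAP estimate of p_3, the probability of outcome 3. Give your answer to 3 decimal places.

The posterior is Dirichlet(αᵢ + nᵢ) = Dirichlet(10, 13, 26, 16).
For a Dirichlet(a₁,…,a_K) with all aᵢ > 1, the mode has j-th component (aⱼ − 1)/(Σaᵢ − K).
Here Σaᵢ = 65 and K = 4, so p_3 = (26 − 1)/(65 − 4) = 25/61 ≈ 0.410.

MAP estimate: 0.410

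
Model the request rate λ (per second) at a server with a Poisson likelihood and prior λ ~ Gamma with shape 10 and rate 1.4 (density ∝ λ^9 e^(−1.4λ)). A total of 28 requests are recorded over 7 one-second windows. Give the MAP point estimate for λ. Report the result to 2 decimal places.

λ̂_MAP = 4.40

Σxᵢ = 28, n = 7.
Posterior ∝ λ^9e^(−1.4λ) · λ^28e^(−7λ) = λ^37e^(−8.4λ), i.e. Gamma(shape=38, rate=8.4).
The mode of a Gamma(a, b) with a ≥ 1 (shape–rate) is (a−1)/b = 37/8.4 ≈ 4.40.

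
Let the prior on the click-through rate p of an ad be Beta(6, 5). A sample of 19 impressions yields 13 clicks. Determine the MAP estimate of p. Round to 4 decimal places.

Prior: Beta(6, 5).
Data: 13 successes in 19 trials. The binomial likelihood contributes p^13(1−p)^6, so the posterior is Beta(6+13, 5+6) = Beta(19, 11).
For Beta(a, b) with a, b > 1 the mode is (a−1)/(a+b−2) = 18/28 ≈ 0.6429.

p̂_MAP = 0.6429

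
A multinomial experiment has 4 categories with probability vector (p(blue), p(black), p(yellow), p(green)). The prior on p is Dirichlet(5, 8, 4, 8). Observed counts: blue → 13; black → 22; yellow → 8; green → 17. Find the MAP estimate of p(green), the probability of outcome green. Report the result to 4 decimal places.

MAP estimate of p(green) = 0.2963

The posterior is Dirichlet(αᵢ + nᵢ) = Dirichlet(18, 30, 12, 25).
For a Dirichlet(a₁,…,a_K) with all aᵢ > 1, the mode has j-th component (aⱼ − 1)/(Σaᵢ − K).
Here Σaᵢ = 85 and K = 4, so p(green) = (25 − 1)/(85 − 4) = 24/81 ≈ 0.2963.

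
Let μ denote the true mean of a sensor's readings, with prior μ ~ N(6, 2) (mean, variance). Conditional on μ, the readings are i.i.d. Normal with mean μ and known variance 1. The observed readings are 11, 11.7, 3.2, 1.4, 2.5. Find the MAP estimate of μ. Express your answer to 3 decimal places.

μ̂_MAP = 5.964

n = 5; x̄ = (11 + 11.7 + 3.2 + 1.4 + 2.5)/5 = 29.8/5 = 5.96.
For a Normal prior and Normal likelihood with known variance, the posterior is Normal; its mode equals its mean, the precision-weighted average.
Prior precision 1/σ₀² = 1/2 = 0.5; data precision n/σ² = 5/1 = 5.
μ̂ = (0.5·6 + 5·5.96) / (0.5 + 5) = 32.8/5.5 = 328/55 ≈ 5.964.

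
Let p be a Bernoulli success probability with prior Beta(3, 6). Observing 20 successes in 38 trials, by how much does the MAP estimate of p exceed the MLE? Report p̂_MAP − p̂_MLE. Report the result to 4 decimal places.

MAP − MLE = -0.0374

Posterior is Beta(23, 24); MAP = (23−1)/(47−2) = 22/45 ≈ 0.48889.
MLE ignores the prior: p̂_MLE = k/n = 20/38 ≈ 0.52632.
Difference = 22/45 − 20/38 = -32/855 ≈ -0.0374.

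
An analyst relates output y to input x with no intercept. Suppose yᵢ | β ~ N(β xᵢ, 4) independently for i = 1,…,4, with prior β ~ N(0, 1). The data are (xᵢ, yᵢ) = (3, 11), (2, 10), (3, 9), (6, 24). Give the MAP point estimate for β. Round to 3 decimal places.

β̂_MAP = 3.613

log p(β | y) = −Σ(yᵢ − βxᵢ)²/(2·4) − β²/(2·1) + const.
Setting the derivative to zero: Σxᵢ(yᵢ − βxᵢ)/4 − β/1 = 0, so β = Σxᵢyᵢ / (Σxᵢ² + σ²/τ²).
Σxᵢyᵢ = 3·11 + 2·10 + 3·9 + 6·24 = 224; Σxᵢ² = 58; σ²/τ² = 4.
β̂_MAP = 224 / (58 + 4) = 224/62 ≈ 3.613.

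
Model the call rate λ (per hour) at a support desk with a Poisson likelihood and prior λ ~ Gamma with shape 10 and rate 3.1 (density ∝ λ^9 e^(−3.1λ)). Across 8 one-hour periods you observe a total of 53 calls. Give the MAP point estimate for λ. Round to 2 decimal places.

λ̂_MAP = 5.59

Σxᵢ = 53, n = 8.
Posterior ∝ λ^9e^(−3.1λ) · λ^53e^(−8λ) = λ^62e^(−11.1λ), i.e. Gamma(shape=63, rate=11.1).
The mode of a Gamma(a, b) with a ≥ 1 (shape–rate) is (a−1)/b = 62/11.1 ≈ 5.59.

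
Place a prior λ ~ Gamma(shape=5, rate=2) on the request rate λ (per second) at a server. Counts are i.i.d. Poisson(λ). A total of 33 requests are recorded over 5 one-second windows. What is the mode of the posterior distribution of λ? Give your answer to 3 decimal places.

Σxᵢ = 33, n = 5.
Posterior ∝ λ^4e^(−2λ) · λ^33e^(−5λ) = λ^37e^(−7λ), i.e. Gamma(shape=38, rate=7).
The mode of a Gamma(a, b) with a ≥ 1 (shape–rate) is (a−1)/b = 37/7 ≈ 5.286.

λ̂_MAP = 5.286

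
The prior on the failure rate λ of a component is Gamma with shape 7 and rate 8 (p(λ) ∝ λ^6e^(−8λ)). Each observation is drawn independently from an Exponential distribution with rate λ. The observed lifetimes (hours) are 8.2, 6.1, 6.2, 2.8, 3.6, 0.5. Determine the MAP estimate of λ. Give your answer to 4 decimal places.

λ̂_MAP = 0.3390

The Exponential(rate=λ) likelihood is ∝ λ^n e^(−λΣtᵢ). Here n = 6 and Σtᵢ = 8.2 + 6.1 + 6.2 + 2.8 + 3.6 + 0.5 = 27.4.
Posterior ∝ λ^6e^(−8λ) · λ^6e^(−27.4λ) = λ^12e^(−35.4λ), i.e. Gamma(13, 35.4).
Mode = (a−1)/b = 12/35.4 ≈ 0.3390.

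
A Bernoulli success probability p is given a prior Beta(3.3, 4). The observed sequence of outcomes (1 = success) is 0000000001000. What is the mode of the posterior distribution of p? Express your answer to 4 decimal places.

Prior: Beta(3.3, 4).
Data: 1 success in 13 trials (from the sequence). The binomial likelihood contributes p(1−p)^12, so the posterior is Beta(3.3+1, 4+12) = Beta(4.3, 16).
For Beta(a, b) with a, b > 1 the mode is (a−1)/(a+b−2) = 3.3/18.3 ≈ 0.1803.

p̂_MAP = 0.1803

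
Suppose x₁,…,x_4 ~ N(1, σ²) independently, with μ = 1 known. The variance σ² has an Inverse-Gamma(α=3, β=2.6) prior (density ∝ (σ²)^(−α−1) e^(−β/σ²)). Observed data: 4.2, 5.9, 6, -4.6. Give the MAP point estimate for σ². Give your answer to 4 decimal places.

σ̂²_MAP = 7.9842

Sum of squared deviations about the known mean: SS = (4.2−1)² + (5.9−1)² + (6−1)² + (-4.6−1)² = 90.61.
The Normal likelihood contributes (σ²)^(−n/2) exp(−SS/(2σ²)), so the posterior is Inverse-Gamma(α + n/2, β + SS/2) = Inverse-Gamma(5, 47.905).
The mode of Inverse-Gamma(a, b) is b/(a+1) = 47.905/6 ≈ 7.9842.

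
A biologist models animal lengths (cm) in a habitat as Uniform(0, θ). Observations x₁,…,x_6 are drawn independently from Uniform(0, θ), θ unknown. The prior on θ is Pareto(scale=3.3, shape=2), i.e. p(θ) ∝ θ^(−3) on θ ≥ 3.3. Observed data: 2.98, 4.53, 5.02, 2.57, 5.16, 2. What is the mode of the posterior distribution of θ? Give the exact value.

θ̂_MAP = 5.16

The Uniform(0, θ) likelihood is θ^(−n) for θ ≥ max(xᵢ), zero otherwise. Here max(xᵢ) = 5.16.
Posterior ∝ θ^(−3) · θ^(−6) = θ^(−9) on θ ≥ max(3.3, 5.16) = 5.16.
This density is strictly decreasing in θ, so the posterior mode lies at the lower boundary of the support.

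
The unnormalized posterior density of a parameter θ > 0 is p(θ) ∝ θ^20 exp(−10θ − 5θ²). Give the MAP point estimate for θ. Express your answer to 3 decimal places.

θ̂_MAP = 1.000

ℓ'(θ) = 20/θ − 10 − 10θ. Setting this to zero and multiplying by θ: 10θ² + 10θ − 20 = 0.
θ = (−10 + √(10² + 4·10·20)) / (2·10) = (−10 + √900) / 20 = (−10 + 30)/20 = 1.
ℓ''(θ) = −20/θ² − 10 < 0, confirming a maximum.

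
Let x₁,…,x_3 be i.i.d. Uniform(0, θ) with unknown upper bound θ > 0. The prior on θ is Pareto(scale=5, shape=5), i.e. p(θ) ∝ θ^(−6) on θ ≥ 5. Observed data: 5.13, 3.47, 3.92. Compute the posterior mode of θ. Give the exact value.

θ̂_MAP = 5.13

The Uniform(0, θ) likelihood is θ^(−n) for θ ≥ max(xᵢ), zero otherwise. Here max(xᵢ) = 5.13.
Posterior ∝ θ^(−6) · θ^(−3) = θ^(−9) on θ ≥ max(5, 5.13) = 5.13.
This density is strictly decreasing in θ, so the posterior mode lies at the lower boundary of the support.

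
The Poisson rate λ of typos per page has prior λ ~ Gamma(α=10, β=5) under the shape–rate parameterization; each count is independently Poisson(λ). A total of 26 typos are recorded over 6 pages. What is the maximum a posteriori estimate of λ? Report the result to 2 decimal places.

Σxᵢ = 26, n = 6.
Posterior ∝ λ^9e^(−5λ) · λ^26e^(−6λ) = λ^35e^(−11λ), i.e. Gamma(shape=36, rate=11).
The mode of a Gamma(a, b) with a ≥ 1 (shape–rate) is (a−1)/b = 35/11 ≈ 3.18.

λ̂_MAP = 3.18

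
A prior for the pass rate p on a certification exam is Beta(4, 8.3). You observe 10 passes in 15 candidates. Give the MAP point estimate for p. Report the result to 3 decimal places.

p̂_MAP = 0.514

Prior: Beta(4, 8.3).
Data: 10 successes in 15 trials. The binomial likelihood contributes p^10(1−p)^5, so the posterior is Beta(4+10, 8.3+5) = Beta(14, 13.3).
For Beta(a, b) with a, b > 1 the mode is (a−1)/(a+b−2) = 13/25.3 ≈ 0.514.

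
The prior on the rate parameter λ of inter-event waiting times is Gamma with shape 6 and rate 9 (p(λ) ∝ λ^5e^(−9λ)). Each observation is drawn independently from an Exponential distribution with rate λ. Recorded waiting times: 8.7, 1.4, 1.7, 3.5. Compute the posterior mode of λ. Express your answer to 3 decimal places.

The Exponential(rate=λ) likelihood is ∝ λ^n e^(−λΣtᵢ). Here n = 4 and Σtᵢ = 8.7 + 1.4 + 1.7 + 3.5 = 15.3.
Posterior ∝ λ^5e^(−9λ) · λ^4e^(−15.3λ) = λ^9e^(−24.3λ), i.e. Gamma(10, 24.3).
Mode = (a−1)/b = 9/24.3 ≈ 0.370.

λ̂_MAP = 0.370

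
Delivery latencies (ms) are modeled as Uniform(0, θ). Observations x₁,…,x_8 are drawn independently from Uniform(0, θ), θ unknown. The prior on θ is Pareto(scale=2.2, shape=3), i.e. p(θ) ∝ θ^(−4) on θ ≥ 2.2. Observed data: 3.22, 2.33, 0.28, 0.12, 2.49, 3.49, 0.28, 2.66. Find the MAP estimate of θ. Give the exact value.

The Uniform(0, θ) likelihood is θ^(−n) for θ ≥ max(xᵢ), zero otherwise. Here max(xᵢ) = 3.49.
Posterior ∝ θ^(−4) · θ^(−8) = θ^(−12) on θ ≥ max(2.2, 3.49) = 3.49.
This density is strictly decreasing in θ, so the posterior mode lies at the lower boundary of the support.

θ̂_MAP = 3.49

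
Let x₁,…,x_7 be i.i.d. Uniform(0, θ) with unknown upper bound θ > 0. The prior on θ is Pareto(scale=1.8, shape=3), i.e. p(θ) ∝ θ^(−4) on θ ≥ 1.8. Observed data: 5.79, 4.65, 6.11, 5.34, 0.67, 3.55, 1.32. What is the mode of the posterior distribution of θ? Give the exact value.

θ̂_MAP = 6.11

The Uniform(0, θ) likelihood is θ^(−n) for θ ≥ max(xᵢ), zero otherwise. Here max(xᵢ) = 6.11.
Posterior ∝ θ^(−4) · θ^(−7) = θ^(−11) on θ ≥ max(1.8, 6.11) = 6.11.
This density is strictly decreasing in θ, so the posterior mode lies at the lower boundary of the support.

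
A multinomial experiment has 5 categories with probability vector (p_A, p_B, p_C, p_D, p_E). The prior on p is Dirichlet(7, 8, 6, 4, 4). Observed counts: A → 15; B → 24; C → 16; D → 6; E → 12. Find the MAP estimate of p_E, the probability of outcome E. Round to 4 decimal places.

The posterior is Dirichlet(αᵢ + nᵢ) = Dirichlet(22, 32, 22, 10, 16).
For a Dirichlet(a₁,…,a_K) with all aᵢ > 1, the mode has j-th component (aⱼ − 1)/(Σaᵢ − K).
Here Σaᵢ = 102 and K = 5, so p_E = (16 − 1)/(102 − 5) = 15/97 ≈ 0.1546.

MAP estimate of p_E = 0.1546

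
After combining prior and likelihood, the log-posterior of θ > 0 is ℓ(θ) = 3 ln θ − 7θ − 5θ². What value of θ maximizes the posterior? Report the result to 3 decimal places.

θ̂_MAP = 0.300

ℓ'(θ) = 3/θ − 7 − 10θ. Setting this to zero and multiplying by θ: 10θ² + 7θ − 3 = 0.
θ = (−7 + √(7² + 4·10·3)) / (2·10) = (−7 + √169) / 20 = (−7 + 13)/20 = 3/10.
ℓ''(θ) = −3/θ² − 10 < 0, confirming a maximum.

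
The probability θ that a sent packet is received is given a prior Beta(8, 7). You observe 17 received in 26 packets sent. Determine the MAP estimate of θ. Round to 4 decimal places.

θ̂_MAP = 0.6154

Prior: Beta(8, 7).
Data: 17 successes in 26 trials. The binomial likelihood contributes θ^17(1−θ)^9, so the posterior is Beta(8+17, 7+9) = Beta(25, 16).
For Beta(a, b) with a, b > 1 the mode is (a−1)/(a+b−2) = 24/39 ≈ 0.6154.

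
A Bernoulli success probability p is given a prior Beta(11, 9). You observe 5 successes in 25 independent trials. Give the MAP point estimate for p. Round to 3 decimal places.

Prior: Beta(11, 9).
Data: 5 successes in 25 trials. The binomial likelihood contributes p^5(1−p)^20, so the posterior is Beta(11+5, 9+20) = Beta(16, 29).
For Beta(a, b) with a, b > 1 the mode is (a−1)/(a+b−2) = 15/43 ≈ 0.349.

p̂_MAP = 0.349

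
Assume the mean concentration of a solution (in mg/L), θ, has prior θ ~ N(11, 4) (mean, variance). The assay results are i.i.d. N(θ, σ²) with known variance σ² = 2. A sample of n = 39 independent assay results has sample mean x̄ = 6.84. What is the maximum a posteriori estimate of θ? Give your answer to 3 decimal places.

n = 39, x̄ = 6.84.
For a Normal prior and Normal likelihood with known variance, the posterior is Normal; its mode equals its mean, the precision-weighted average.
Prior precision 1/σ₀² = 1/4 = 0.25; data precision n/σ² = 39/2 = 19.5.
θ̂ = (0.25·11 + 19.5·6.84) / (0.25 + 19.5) = 136.13/19.75 = 13613/1975 ≈ 6.893.

θ̂_MAP = 6.893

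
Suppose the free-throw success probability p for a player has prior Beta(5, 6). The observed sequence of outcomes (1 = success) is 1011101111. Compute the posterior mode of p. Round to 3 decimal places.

Prior: Beta(5, 6).
Data: 8 successes in 10 trials (from the sequence). The binomial likelihood contributes p^8(1−p)^2, so the posterior is Beta(5+8, 6+2) = Beta(13, 8).
For Beta(a, b) with a, b > 1 the mode is (a−1)/(a+b−2) = 12/19 ≈ 0.632.

p̂_MAP = 0.632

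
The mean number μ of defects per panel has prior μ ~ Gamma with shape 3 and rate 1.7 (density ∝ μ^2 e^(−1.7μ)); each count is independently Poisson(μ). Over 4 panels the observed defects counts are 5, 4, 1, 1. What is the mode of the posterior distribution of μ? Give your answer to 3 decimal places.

Σxᵢ = 5+4+1+1 = 11, with n = 4.
Posterior ∝ μ^2e^(−1.7μ) · μ^11e^(−4μ) = μ^13e^(−5.7μ), i.e. Gamma(shape=14, rate=5.7).
The mode of a Gamma(a, b) with a ≥ 1 (shape–rate) is (a−1)/b = 13/5.7 ≈ 2.281.

μ̂_MAP = 2.281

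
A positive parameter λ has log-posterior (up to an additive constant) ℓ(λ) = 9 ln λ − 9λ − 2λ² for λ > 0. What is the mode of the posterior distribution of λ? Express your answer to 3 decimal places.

ℓ'(λ) = 9/λ − 9 − 4λ. Setting this to zero and multiplying by λ: 4λ² + 9λ − 9 = 0.
λ = (−9 + √(9² + 4·4·9)) / (2·4) = (−9 + √225) / 8 = (−9 + 15)/8 = 3/4.
ℓ''(λ) = −9/λ² − 4 < 0, confirming a maximum.

λ̂_MAP = 0.750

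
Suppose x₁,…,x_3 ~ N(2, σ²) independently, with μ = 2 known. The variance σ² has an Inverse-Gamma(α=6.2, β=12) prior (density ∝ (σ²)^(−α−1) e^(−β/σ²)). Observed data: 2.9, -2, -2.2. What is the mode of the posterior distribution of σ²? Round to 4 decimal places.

σ̂²_MAP = 3.3592

Sum of squared deviations about the known mean: SS = (2.9−2)² + (-2−2)² + (-2.2−2)² = 34.45.
The Normal likelihood contributes (σ²)^(−n/2) exp(−SS/(2σ²)), so the posterior is Inverse-Gamma(α + n/2, β + SS/2) = Inverse-Gamma(7.7, 29.225).
The mode of Inverse-Gamma(a, b) is b/(a+1) = 29.225/8.7 ≈ 3.3592.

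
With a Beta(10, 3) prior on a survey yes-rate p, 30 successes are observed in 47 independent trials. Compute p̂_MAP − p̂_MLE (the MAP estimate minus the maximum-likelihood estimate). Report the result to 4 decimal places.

Posterior is Beta(40, 20); MAP = (40−1)/(60−2) = 39/58 ≈ 0.67241.
MLE ignores the prior: p̂_MLE = k/n = 30/47 ≈ 0.63830.
Difference = 39/58 − 30/47 = 93/2726 ≈ 0.0341.

MAP − MLE = 0.0341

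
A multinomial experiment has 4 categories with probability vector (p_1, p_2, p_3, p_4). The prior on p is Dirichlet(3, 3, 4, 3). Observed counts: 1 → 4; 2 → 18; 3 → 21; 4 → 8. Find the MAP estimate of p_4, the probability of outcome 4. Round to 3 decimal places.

MAP estimate: 0.167

The posterior is Dirichlet(αᵢ + nᵢ) = Dirichlet(7, 21, 25, 11).
For a Dirichlet(a₁,…,a_K) with all aᵢ > 1, the mode has j-th component (aⱼ − 1)/(Σaᵢ − K).
Here Σaᵢ = 64 and K = 4, so p_4 = (11 − 1)/(64 − 4) = 10/60 ≈ 0.167.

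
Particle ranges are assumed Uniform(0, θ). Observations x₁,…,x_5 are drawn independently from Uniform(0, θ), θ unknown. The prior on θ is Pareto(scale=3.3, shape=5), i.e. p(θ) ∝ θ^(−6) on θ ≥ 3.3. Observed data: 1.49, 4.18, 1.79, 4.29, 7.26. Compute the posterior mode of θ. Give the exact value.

θ̂_MAP = 7.26

The Uniform(0, θ) likelihood is θ^(−n) for θ ≥ max(xᵢ), zero otherwise. Here max(xᵢ) = 7.26.
Posterior ∝ θ^(−6) · θ^(−5) = θ^(−11) on θ ≥ max(3.3, 7.26) = 7.26.
This density is strictly decreasing in θ, so the posterior mode lies at the lower boundary of the support.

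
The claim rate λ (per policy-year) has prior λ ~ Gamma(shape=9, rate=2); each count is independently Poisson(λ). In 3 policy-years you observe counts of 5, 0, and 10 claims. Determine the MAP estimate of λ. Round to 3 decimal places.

Σxᵢ = 5+0+10 = 15, with n = 3.
Posterior ∝ λ^8e^(−2λ) · λ^15e^(−3λ) = λ^23e^(−5λ), i.e. Gamma(shape=24, rate=5).
The mode of a Gamma(a, b) with a ≥ 1 (shape–rate) is (a−1)/b = 23/5 ≈ 4.600.

λ̂_MAP = 4.600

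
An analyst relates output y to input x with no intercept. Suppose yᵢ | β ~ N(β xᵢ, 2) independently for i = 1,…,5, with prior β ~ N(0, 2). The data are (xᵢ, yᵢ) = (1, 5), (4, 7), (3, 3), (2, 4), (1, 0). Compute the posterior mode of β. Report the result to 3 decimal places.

β̂_MAP = 1.563

log p(β | y) = −Σ(yᵢ − βxᵢ)²/(2·2) − β²/(2·2) + const.
Setting the derivative to zero: Σxᵢ(yᵢ − βxᵢ)/2 − β/2 = 0, so β = Σxᵢyᵢ / (Σxᵢ² + σ²/τ²).
Σxᵢyᵢ = 1·5 + 4·7 + 3·3 + 2·4 + 1·0 = 50; Σxᵢ² = 31; σ²/τ² = 1.
β̂_MAP = 50 / (31 + 1) = 50/32 ≈ 1.563.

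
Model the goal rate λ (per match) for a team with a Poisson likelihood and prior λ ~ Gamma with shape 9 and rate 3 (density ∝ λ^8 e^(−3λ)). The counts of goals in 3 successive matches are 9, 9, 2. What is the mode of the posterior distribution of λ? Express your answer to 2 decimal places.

Σxᵢ = 9+9+2 = 20, with n = 3.
Posterior ∝ λ^8e^(−3λ) · λ^20e^(−3λ) = λ^28e^(−6λ), i.e. Gamma(shape=29, rate=6).
The mode of a Gamma(a, b) with a ≥ 1 (shape–rate) is (a−1)/b = 28/6 ≈ 4.67.

λ̂_MAP = 4.67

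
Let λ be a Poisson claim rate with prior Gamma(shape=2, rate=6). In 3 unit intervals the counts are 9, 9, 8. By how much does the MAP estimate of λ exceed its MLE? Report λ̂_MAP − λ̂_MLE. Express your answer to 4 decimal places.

Σxᵢ = 26. Posterior is Gamma(28, 9); MAP = (28−1)/9 = 27/9 ≈ 3.00000.
MLE = x̄ = 26/3 ≈ 8.66667.
Difference = 27/9 − 26/3 = -17/3 ≈ -5.6667.

MAP − MLE = -5.6667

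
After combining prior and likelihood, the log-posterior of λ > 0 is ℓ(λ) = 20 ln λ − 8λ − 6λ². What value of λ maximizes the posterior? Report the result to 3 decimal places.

λ̂_MAP = 1.000

ℓ'(λ) = 20/λ − 8 − 12λ. Setting this to zero and multiplying by λ: 12λ² + 8λ − 20 = 0.
λ = (−8 + √(8² + 4·12·20)) / (2·12) = (−8 + √1024) / 24 = (−8 + 32)/24 = 1.
ℓ''(λ) = −20/λ² − 12 < 0, confirming a maximum.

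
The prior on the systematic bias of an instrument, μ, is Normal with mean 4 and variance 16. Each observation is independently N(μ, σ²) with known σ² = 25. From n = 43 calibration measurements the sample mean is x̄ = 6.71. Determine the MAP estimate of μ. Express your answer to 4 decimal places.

n = 43, x̄ = 6.71.
For a Normal prior and Normal likelihood with known variance, the posterior is Normal; its mode equals its mean, the precision-weighted average.
Prior precision 1/σ₀² = 1/16 = 0.0625; data precision n/σ² = 43/25 = 1.72.
μ̂ = (0.0625·4 + 1.72·6.71) / (0.0625 + 1.72) = 11.7912/1.7825 = 117912/17825 ≈ 6.6150.

μ̂_MAP = 6.6150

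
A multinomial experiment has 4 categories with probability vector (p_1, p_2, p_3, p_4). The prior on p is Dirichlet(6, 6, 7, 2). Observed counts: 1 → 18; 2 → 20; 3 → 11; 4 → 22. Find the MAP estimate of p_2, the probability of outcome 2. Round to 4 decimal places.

The posterior is Dirichlet(αᵢ + nᵢ) = Dirichlet(24, 26, 18, 24).
For a Dirichlet(a₁,…,a_K) with all aᵢ > 1, the mode has j-th component (aⱼ − 1)/(Σaᵢ − K).
Here Σaᵢ = 92 and K = 4, so p_2 = (26 − 1)/(92 − 4) = 25/88 ≈ 0.2841.

MAP estimate: 0.2841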